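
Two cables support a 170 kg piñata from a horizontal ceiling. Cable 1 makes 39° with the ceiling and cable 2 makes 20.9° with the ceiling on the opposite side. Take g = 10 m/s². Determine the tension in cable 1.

Weight W = 170 × 10 = 1700 N acts straight down.
Horizontal: T_1 cos 39° = T_2 cos 20.9°  →  T_2 = 0.8319 T_1.
Vertical: T_1 sin 39° + T_2 sin 20.9° = 1700.
Substituting the horizontal relation into the vertical equation gives 0.9261 T_1 = 1700, so T_1 = 1836 N.

T_1 ≈ 1840 N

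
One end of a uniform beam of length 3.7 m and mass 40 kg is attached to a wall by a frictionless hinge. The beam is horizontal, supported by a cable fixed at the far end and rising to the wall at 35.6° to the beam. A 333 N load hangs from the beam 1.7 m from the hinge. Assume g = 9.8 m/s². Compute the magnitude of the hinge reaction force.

Take torques about the hinge: T sin 35.6° · 3.7 = 40×9.8×1.85 + 333×1.7 = 1291.3 N·m.
So T = 1291.3 / (0.5821 × 3.7) = 599.53 N.
ΣF_x = 0: H_x = T cos 35.6° = 487.48 N.
ΣF_y = 0: H_y = (40×9.8 + 333) − T sin 35.6° = 725 − 349 = 376 N.
|H| = √(H_x² + H_y²) = √((487.48)² + (376)²) = 615.64 N.

|H| ≈ 616 N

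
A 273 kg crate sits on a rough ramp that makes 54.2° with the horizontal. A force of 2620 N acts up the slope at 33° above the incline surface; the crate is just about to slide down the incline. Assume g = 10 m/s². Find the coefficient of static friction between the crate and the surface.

μ ≈ 0.0993

On the verge of sliding down the incline, friction is at its maximum μN and acts up the slope.
Perpendicular to incline: N = W cos 54.2° − P sin 33° = 1597 − 1427 = 170 N.
Along incline: P cos 33° + μN = W sin 54.2° → μ = (W sin 54.2° − P cos 33°) / N = 0.09935.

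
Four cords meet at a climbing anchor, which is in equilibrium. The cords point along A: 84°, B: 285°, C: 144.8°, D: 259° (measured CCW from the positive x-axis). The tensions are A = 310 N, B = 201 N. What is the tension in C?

T_C ≈ 67 N

Resolve: ΣF_x = 310 cos 84° + 201 cos 285° + T_C cos 144.8° + T_D cos 259° = 0.
        ΣF_y = 310 sin 84° + 201 sin 285° + T_C sin 144.8° + T_D sin 259° = 0.
The known terms sum to (84.43, 114.2) N, so -0.8171 T_C − 0.1908 T_D = -84.43 and 0.5764 T_C − 0.9816 T_D = -114.2.
Solving simultaneously: T_C = 66.98 N, T_D = 155.6 N.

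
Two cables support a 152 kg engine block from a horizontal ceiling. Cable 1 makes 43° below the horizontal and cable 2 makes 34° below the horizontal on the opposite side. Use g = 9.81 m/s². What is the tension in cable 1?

T_1 ≈ 1270 N

Weight W = 152 × 9.81 = 1491 N acts straight down.
Horizontal: T_1 cos 43° = T_2 cos 34°  →  T_2 = 0.8822 T_1.
Vertical: T_1 sin 43° + T_2 sin 34° = 1491.
Substituting the horizontal relation into the vertical equation gives 1.175 T_1 = 1491, so T_1 = 1269 N.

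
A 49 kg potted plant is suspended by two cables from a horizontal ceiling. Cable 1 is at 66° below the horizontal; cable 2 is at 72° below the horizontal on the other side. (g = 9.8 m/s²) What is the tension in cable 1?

Weight W = 49 × 9.8 = 480.2 N acts straight down.
Horizontal: T_1 cos 66° = T_2 cos 72°  →  T_2 = 1.316 T_1.
Vertical: T_1 sin 66° + T_2 sin 72° = 480.2.
Substituting the horizontal relation into the vertical equation gives 2.165 T_1 = 480.2, so T_1 = 221.8 N.

T_1 ≈ 222 N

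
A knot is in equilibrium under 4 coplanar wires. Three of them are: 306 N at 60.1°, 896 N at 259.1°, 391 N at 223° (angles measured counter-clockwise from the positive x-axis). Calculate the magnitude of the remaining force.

F ≈ 932 N

Sum the known components: ΣF_x = -302.9 N, ΣF_y = -881.2 N.
For equilibrium the remaining force must supply (−ΣF_x, −ΣF_y) = (302.9, 881.2) N.
Magnitude = √((302.9)² + (881.2)²) = 931.8 N; direction = atan2(881.2, 302.9) = 71.0°.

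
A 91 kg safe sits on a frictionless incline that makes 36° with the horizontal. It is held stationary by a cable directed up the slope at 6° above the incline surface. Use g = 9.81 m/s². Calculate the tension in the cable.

Take axes along and perpendicular to the incline. Weight components: W sin 36° = 524.7 N down-slope, W cos 36° = 722.2 N into the surface.
Along incline: T cos 6° = W sin 36° → T = 527.6 N.
Perpendicular: N = W cos 36° − T sin 6° = 667.1 N.

T ≈ 528 N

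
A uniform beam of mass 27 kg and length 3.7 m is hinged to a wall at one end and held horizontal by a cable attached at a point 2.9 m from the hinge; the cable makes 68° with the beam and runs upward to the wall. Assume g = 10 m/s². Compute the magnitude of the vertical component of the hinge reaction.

Take torques about the hinge: T sin 68° · 2.9 = 27×10×1.85 = 499.5 N·m.
So T = 499.5 / (0.9272 × 2.9) = 185.77 N.
ΣF_y = 0: H_y = (27×10) − T sin 68° = 270 − 172.24 = 97.759 N.

|H_y| ≈ 97.8 N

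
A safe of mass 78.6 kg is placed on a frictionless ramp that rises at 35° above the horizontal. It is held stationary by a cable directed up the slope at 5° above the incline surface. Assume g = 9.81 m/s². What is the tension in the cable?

Take axes along and perpendicular to the incline. Weight components: W sin 35° = 442.3 N down-slope, W cos 35° = 631.6 N into the surface.
Along incline: T cos 5° = W sin 35° → T = 444 N.
Perpendicular: N = W cos 35° − T sin 5° = 592.9 N.

T ≈ 444 N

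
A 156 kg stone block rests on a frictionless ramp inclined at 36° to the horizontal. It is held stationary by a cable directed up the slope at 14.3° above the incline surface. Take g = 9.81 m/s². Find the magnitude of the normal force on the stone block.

N ≈ 1010 N

Take axes along and perpendicular to the incline. Weight components: W sin 36° = 899.5 N down-slope, W cos 36° = 1238 N into the surface.
Along incline: T cos 14.3° = W sin 36° → T = 928.3 N.
Perpendicular: N = W cos 36° − T sin 14.3° = 1009 N.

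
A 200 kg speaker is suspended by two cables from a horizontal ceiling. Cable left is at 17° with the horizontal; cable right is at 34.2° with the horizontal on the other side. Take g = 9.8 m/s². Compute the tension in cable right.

Weight W = 200 × 9.8 = 1960 N acts straight down.
Horizontal: T_left cos 17° = T_right cos 34.2°  →  T_left = 0.8649 T_right.
Vertical: T_left sin 17° + T_right sin 34.2° = 1960.
Substituting the horizontal relation into the vertical equation gives 0.8149 T_right = 1960, so T_right = 2405 N.

T_right ≈ 2410 N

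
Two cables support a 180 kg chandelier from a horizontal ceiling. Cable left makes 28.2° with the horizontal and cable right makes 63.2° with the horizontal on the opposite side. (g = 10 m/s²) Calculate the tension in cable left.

T_left ≈ 812 N

Weight W = 180 × 10 = 1800 N acts straight down.
Horizontal: T_left cos 28.2° = T_right cos 63.2°  →  T_right = 1.955 T_left.
Vertical: T_left sin 28.2° + T_right sin 63.2° = 1800.
Substituting the horizontal relation into the vertical equation gives 2.217 T_left = 1800, so T_left = 811.8 N.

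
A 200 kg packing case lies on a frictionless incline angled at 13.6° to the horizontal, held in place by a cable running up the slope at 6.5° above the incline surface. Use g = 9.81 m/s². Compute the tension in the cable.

T ≈ 464 N

Take axes along and perpendicular to the incline. Weight components: W sin 13.6° = 461.3 N down-slope, W cos 13.6° = 1907 N into the surface.
Along incline: T cos 6.5° = W sin 13.6° → T = 464.3 N.
Perpendicular: N = W cos 13.6° − T sin 6.5° = 1854 N.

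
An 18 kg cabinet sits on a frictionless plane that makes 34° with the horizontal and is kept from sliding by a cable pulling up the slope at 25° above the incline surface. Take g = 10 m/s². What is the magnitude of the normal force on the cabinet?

N ≈ 102 N

Take axes along and perpendicular to the incline. Weight components: W sin 34° = 100.7 N down-slope, W cos 34° = 149.2 N into the surface.
Along incline: T cos 25° = W sin 34° → T = 111.1 N.
Perpendicular: N = W cos 34° − T sin 25° = 102.3 N.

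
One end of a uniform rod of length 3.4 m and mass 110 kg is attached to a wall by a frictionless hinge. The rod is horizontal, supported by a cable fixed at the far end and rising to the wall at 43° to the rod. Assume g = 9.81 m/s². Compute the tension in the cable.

Take torques about the hinge: T sin 43° · 3.4 = 110×9.81×1.7 = 1834.5 N·m.
So T = 1834.5 / (0.6820 × 3.4) = 791.13 N.

T ≈ 791 N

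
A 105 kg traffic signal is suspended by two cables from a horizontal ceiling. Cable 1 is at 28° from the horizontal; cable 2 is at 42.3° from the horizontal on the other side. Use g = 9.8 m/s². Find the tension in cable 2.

Weight W = 105 × 9.8 = 1029 N acts straight down.
Horizontal: T_1 cos 28° = T_2 cos 42.3°  →  T_1 = 0.8377 T_2.
Vertical: T_1 sin 28° + T_2 sin 42.3° = 1029.
Substituting the horizontal relation into the vertical equation gives 1.066 T_2 = 1029, so T_2 = 965 N.

T_2 ≈ 965 N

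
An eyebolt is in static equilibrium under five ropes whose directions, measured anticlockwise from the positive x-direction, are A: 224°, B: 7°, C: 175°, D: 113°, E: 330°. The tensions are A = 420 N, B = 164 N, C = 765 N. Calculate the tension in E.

T_E ≈ 1510 N

Resolve: ΣF_x = 420 cos 224° + 164 cos 7° + 765 cos 175° + T_D cos 113° + T_E cos 330° = 0.
        ΣF_y = 420 sin 224° + 164 sin 7° + 765 sin 175° + T_D sin 113° + T_E sin 330° = 0.
The known terms sum to (-901.4, -205.1) N, so -0.3907 T_D + 0.8660 T_E = 901.4 and 0.9205 T_D − 0.5000 T_E = 205.1.
Solving simultaneously: T_D = 1044 N, T_E = 1512 N.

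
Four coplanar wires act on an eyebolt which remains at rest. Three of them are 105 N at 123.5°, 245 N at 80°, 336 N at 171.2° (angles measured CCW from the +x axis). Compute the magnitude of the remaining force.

Sum the known components: ΣF_x = -347.5 N, ΣF_y = 380.2 N.
For equilibrium the remaining force must supply (−ΣF_x, −ΣF_y) = (347.5, -380.2) N.
Magnitude = √((347.5)² + (-380.2)²) = 515.1 N; direction = atan2(-380.2, 347.5) = 312.4°.

F ≈ 515 N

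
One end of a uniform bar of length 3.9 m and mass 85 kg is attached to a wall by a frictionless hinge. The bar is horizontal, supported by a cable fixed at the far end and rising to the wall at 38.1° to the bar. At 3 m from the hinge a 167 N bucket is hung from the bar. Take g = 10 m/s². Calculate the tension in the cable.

Take torques about the hinge: T sin 38.1° · 3.9 = 85×10×1.95 + 167×3 = 2158.5 N·m.
So T = 2158.5 / (0.6170 × 3.9) = 896.97 N.

T ≈ 897 N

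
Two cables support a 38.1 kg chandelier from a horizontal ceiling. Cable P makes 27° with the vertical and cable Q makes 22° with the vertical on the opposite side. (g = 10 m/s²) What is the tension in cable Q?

T_Q ≈ 229 N

Angles from the horizontal: cable P is 90° − 27° = 63°, cable Q is 90° − 22° = 68°.
Weight W = 38.1 × 10 = 381 N acts straight down.
Horizontal: T_P cos 63° = T_Q cos 68°  →  T_P = 0.8251 T_Q.
Vertical: T_P sin 63° + T_Q sin 68° = 381.
Substituting the horizontal relation into the vertical equation gives 1.662 T_Q = 381, so T_Q = 229.2 N.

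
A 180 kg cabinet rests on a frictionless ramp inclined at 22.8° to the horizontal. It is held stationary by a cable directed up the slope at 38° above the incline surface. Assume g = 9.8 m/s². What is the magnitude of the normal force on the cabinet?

N ≈ 1090 N

Take axes along and perpendicular to the incline. Weight components: W sin 22.8° = 683.6 N down-slope, W cos 22.8° = 1626 N into the surface.
Along incline: T cos 38° = W sin 22.8° → T = 867.5 N.
Perpendicular: N = W cos 22.8° − T sin 38° = 1092 N.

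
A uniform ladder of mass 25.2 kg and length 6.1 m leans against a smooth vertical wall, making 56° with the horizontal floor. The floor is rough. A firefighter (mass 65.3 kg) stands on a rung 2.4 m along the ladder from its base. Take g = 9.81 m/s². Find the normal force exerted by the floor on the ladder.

ΣF_y = 0: N_floor = 25.2×9.81 + 65.3×9.81 = 887.8 N.

N_floor ≈ 888 N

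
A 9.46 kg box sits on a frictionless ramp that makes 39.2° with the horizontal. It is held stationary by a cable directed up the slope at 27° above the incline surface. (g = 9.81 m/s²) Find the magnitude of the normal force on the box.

Take axes along and perpendicular to the incline. Weight components: W sin 39.2° = 58.65 N down-slope, W cos 39.2° = 71.92 N into the surface.
Along incline: T cos 27° = W sin 39.2° → T = 65.83 N.
Perpendicular: N = W cos 39.2° − T sin 27° = 42.03 N.

N ≈ 42 N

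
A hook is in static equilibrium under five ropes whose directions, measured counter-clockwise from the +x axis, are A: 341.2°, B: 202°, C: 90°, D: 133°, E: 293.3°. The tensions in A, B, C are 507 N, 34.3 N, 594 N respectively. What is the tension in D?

Resolve: ΣF_x = 507 cos 341.2° + 34.3 cos 202° + 594 cos 90° + T_D cos 133° + T_E cos 293.3° = 0.
        ΣF_y = 507 sin 341.2° + 34.3 sin 202° + 594 sin 90° + T_D sin 133° + T_E sin 293.3° = 0.
The known terms sum to (448.1, 417.8) N, so -0.6820 T_D + 0.3955 T_E = -448.1 and 0.7314 T_D − 0.9184 T_E = -417.8.
Solving simultaneously: T_D = 1711 N, T_E = 1817 N.

T_D ≈ 1710 N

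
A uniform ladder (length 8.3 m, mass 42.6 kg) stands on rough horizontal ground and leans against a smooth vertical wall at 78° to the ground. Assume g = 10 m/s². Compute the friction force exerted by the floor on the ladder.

f ≈ 45.3 N

Torques about the foot: N_wall · 8.3 sin 78° = 42.6×10×4.15 cos 78° → N_wall = 45.275 N.
ΣF_x = 0: f_floor = N_wall = 45.275 N.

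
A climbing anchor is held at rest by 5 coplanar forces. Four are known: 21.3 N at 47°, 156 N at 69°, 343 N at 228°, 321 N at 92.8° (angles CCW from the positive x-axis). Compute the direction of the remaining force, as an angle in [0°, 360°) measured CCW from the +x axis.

Sum the known components: ΣF_x = -174.8 N, ΣF_y = 226.9 N.
For equilibrium the remaining force must supply (−ΣF_x, −ΣF_y) = (174.8, -226.9) N.
Magnitude = √((174.8)² + (-226.9)²) = 286.4 N; direction = atan2(-226.9, 174.8) = 307.6°.

θ ≈ 308°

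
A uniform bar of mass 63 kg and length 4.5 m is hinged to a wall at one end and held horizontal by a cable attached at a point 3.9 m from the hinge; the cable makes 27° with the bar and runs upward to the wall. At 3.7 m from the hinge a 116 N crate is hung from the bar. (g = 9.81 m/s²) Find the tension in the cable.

Take torques about the hinge: T sin 27° · 3.9 = 63×9.81×2.25 + 116×3.7 = 1819.8 N·m.
So T = 1819.8 / (0.4540 × 3.9) = 1027.8 N.

T ≈ 1030 N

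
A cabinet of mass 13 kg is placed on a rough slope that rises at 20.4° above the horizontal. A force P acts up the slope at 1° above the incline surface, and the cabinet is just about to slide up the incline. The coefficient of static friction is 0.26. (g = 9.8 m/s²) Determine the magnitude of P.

P ≈ 75.1 N

On the verge of sliding up the incline, friction equals μN and acts down the slope.
Perpendicular: N + P sin 1° = W cos 20.4° = 119.4 N.
Along incline: P cos 1° = W sin 20.4° + μN  with W sin 20.4° = 44.41 N.
Solving the pair for P and N: P = 75.13 N, N = 118.1 N (and f = μN = 30.71 N).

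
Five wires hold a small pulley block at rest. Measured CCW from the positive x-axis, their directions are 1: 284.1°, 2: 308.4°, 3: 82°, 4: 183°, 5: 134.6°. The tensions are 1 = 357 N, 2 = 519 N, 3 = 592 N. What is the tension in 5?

T_5 ≈ 257 N

Resolve: ΣF_x = 357 cos 284.1° + 519 cos 308.4° + 592 cos 82° + T_4 cos 183° + T_5 cos 134.6° = 0.
        ΣF_y = 357 sin 284.1° + 519 sin 308.4° + 592 sin 82° + T_4 sin 183° + T_5 sin 134.6° = 0.
The known terms sum to (491.7, -166.7) N, so -0.9986 T_4 − 0.7022 T_5 = -491.7 and -0.0523 T_4 + 0.7120 T_5 = 166.7.
Solving simultaneously: T_4 = 311.6 N, T_5 = 257.1 N.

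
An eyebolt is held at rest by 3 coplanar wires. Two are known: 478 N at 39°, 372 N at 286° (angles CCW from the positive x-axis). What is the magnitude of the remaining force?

F ≈ 477 N

Sum the known components: ΣF_x = 474 N, ΣF_y = -56.77 N.
For equilibrium the remaining force must supply (−ΣF_x, −ΣF_y) = (-474, 56.77) N.
Magnitude = √((-474)² + (56.77)²) = 477.4 N; direction = atan2(56.77, -474) = 173.2°.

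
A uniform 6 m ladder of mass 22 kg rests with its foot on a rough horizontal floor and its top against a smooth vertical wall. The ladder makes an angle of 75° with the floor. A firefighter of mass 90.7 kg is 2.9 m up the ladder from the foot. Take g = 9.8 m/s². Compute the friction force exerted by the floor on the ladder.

Torques about the foot: N_wall · 6 sin 75° = 22×9.8×3 cos 75° + 90.7×9.8×2.9 cos 75° → N_wall = 144 N.
ΣF_x = 0: f_floor = N_wall = 144 N.

f ≈ 144 N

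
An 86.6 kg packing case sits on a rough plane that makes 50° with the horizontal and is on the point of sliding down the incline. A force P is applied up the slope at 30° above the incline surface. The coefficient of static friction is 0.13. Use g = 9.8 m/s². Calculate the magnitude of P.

On the verge of sliding down the incline, friction equals μN and acts up the slope.
Perpendicular: N + P sin 30° = W cos 50° = 545.5 N.
Along incline: P cos 30° + μN = W sin 50° with W sin 50° = 650.1 N.
Solving the pair for P and N: P = 723.1 N, N = 184 N (and f = μN = 23.92 N).

P ≈ 723 N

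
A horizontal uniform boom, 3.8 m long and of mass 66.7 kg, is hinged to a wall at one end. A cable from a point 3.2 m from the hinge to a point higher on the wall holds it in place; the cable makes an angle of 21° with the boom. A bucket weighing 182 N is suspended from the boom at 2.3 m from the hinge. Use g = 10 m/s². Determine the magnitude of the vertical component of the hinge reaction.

|H_y| ≈ 322 N

Take torques about the hinge: T sin 21° · 3.2 = 66.7×10×1.9 + 182×2.3 = 1685.9 N·m.
So T = 1685.9 / (0.3584 × 3.2) = 1470.1 N.
ΣF_y = 0: H_y = (66.7×10 + 182) − T sin 21° = 849 − 526.84 = 322.16 N.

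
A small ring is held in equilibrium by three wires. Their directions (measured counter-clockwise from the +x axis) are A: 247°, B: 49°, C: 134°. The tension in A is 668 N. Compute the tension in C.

T_C ≈ 207 N

Resolve: ΣF_x = 668 cos 247° + T_B cos 49° + T_C cos 134° = 0.
        ΣF_y = 668 sin 247° + T_B sin 49° + T_C sin 134° = 0.
The known terms sum to (-261, -614.9) N, so 0.6561 T_B − 0.6947 T_C = 261 and 0.7547 T_B + 0.7193 T_C = 614.9.
Solving simultaneously: T_B = 617.2 N, T_C = 207.2 N.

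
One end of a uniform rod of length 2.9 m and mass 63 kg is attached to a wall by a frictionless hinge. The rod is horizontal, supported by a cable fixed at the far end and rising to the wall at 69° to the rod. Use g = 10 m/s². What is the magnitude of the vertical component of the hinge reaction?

|H_y| ≈ 315 N

Take torques about the hinge: T sin 69° · 2.9 = 63×10×1.45 = 913.5 N·m.
So T = 913.5 / (0.9336 × 2.9) = 337.41 N.
ΣF_y = 0: H_y = (63×10) − T sin 69° = 630 − 315 = 315 N.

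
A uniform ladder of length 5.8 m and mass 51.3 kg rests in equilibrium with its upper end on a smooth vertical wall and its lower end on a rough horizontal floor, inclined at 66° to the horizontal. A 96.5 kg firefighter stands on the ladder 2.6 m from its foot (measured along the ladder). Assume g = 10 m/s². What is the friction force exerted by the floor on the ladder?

Torques about the foot: N_wall · 5.8 sin 66° = 51.3×10×2.9 cos 66° + 96.5×10×2.6 cos 66° → N_wall = 306.8 N.
ΣF_x = 0: f_floor = N_wall = 306.8 N.

f ≈ 307 N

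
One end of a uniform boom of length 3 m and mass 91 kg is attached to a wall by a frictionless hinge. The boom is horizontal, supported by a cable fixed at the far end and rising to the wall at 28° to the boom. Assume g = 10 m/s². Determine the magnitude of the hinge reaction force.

Take torques about the hinge: T sin 28° · 3 = 91×10×1.5 = 1365 N·m.
So T = 1365 / (0.4695 × 3) = 969.17 N.
ΣF_x = 0: H_x = T cos 28° = 855.73 N.
ΣF_y = 0: H_y = (91×10) − T sin 28° = 910 − 455 = 455 N.
|H| = √(H_x² + H_y²) = √((855.73)² + (455)²) = 969.17 N.

|H| ≈ 969 N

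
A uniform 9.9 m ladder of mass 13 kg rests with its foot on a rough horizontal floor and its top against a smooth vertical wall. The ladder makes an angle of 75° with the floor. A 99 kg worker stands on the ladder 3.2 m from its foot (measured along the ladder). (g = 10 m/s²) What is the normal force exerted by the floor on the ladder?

N_floor ≈ 1120 N

ΣF_y = 0: N_floor = 13×10 + 99×10 = 1120 N.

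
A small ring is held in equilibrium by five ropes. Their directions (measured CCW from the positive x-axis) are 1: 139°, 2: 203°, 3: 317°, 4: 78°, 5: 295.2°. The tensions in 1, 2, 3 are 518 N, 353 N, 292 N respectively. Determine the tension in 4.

Resolve: ΣF_x = 518 cos 139° + 353 cos 203° + 292 cos 317° + T_4 cos 78° + T_5 cos 295.2° = 0.
        ΣF_y = 518 sin 139° + 353 sin 203° + 292 sin 317° + T_4 sin 78° + T_5 sin 295.2° = 0.
The known terms sum to (-502.3, 2.767) N, so 0.2079 T_4 + 0.4258 T_5 = 502.3 and 0.9781 T_4 − 0.9048 T_5 = -2.767.
Solving simultaneously: T_4 = 749.8 N, T_5 = 813.6 N.

T_4 ≈ 750 N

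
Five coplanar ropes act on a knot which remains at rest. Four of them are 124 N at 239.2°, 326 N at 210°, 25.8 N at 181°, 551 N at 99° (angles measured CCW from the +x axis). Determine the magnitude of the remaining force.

F ≈ 534 N

Sum the known components: ΣF_x = -457.8 N, ΣF_y = 274.3 N.
For equilibrium the remaining force must supply (−ΣF_x, −ΣF_y) = (457.8, -274.3) N.
Magnitude = √((457.8)² + (-274.3)²) = 533.7 N; direction = atan2(-274.3, 457.8) = 329.1°.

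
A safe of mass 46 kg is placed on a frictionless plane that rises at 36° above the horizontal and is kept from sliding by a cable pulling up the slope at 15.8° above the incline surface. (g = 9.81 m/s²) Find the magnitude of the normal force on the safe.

Take axes along and perpendicular to the incline. Weight components: W sin 36° = 265.2 N down-slope, W cos 36° = 365.1 N into the surface.
Along incline: T cos 15.8° = W sin 36° → T = 275.7 N.
Perpendicular: N = W cos 36° − T sin 15.8° = 290 N.

N ≈ 290 N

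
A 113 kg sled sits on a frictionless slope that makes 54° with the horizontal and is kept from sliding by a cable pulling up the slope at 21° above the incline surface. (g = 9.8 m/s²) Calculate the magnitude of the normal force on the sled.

Take axes along and perpendicular to the incline. Weight components: W sin 54° = 895.9 N down-slope, W cos 54° = 650.9 N into the surface.
Along incline: T cos 21° = W sin 54° → T = 959.6 N.
Perpendicular: N = W cos 54° − T sin 21° = 307 N.

N ≈ 307 N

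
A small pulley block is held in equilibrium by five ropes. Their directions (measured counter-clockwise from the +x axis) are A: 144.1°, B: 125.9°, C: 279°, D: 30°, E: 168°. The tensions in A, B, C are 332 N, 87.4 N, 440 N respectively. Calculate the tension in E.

Resolve: ΣF_x = 332 cos 144.1° + 87.4 cos 125.9° + 440 cos 279° + T_D cos 30° + T_E cos 168° = 0.
        ΣF_y = 332 sin 144.1° + 87.4 sin 125.9° + 440 sin 279° + T_D sin 30° + T_E sin 168° = 0.
The known terms sum to (-251.4, -169.1) N, so 0.8660 T_D − 0.9781 T_E = 251.4 and 0.5000 T_D + 0.2079 T_E = 169.1.
Solving simultaneously: T_D = 325.3 N, T_E = 31.05 N.

T_E ≈ 31.1 N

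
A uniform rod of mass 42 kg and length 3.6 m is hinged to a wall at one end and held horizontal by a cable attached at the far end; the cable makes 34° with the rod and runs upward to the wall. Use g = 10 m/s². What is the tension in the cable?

Take torques about the hinge: T sin 34° · 3.6 = 42×10×1.8 = 756 N·m.
So T = 756 / (0.5592 × 3.6) = 375.54 N.

T ≈ 376 N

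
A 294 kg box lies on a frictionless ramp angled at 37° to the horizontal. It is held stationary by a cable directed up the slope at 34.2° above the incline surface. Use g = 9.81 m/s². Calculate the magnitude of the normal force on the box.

N ≈ 1120 N

Take axes along and perpendicular to the incline. Weight components: W sin 37° = 1736 N down-slope, W cos 37° = 2303 N into the surface.
Along incline: T cos 34.2° = W sin 37° → T = 2099 N.
Perpendicular: N = W cos 37° − T sin 34.2° = 1124 N.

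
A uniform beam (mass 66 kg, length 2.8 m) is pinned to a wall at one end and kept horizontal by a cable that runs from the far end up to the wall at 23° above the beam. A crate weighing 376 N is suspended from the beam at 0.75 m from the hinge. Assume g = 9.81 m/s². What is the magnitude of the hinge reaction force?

|H| ≈ 1170 N

Take torques about the hinge: T sin 23° · 2.8 = 66×9.81×1.4 + 376×0.75 = 1188.4 N·m.
So T = 1188.4 / (0.3907 × 2.8) = 1086.3 N.
ΣF_x = 0: H_x = T cos 23° = 999.93 N.
ΣF_y = 0: H_y = (66×9.81 + 376) − T sin 23° = 1023.5 − 424.44 = 599.02 N.
|H| = √(H_x² + H_y²) = √((999.93)² + (599.02)²) = 1165.6 N.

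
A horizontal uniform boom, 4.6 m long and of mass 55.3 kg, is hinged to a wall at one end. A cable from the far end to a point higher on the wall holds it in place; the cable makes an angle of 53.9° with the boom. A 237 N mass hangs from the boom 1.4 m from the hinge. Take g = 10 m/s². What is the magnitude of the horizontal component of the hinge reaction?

Take torques about the hinge: T sin 53.9° · 4.6 = 55.3×10×2.3 + 237×1.4 = 1603.7 N·m.
So T = 1603.7 / (0.8080 × 4.6) = 431.48 N.
ΣF_x = 0: H_x = T cos 53.9° = 254.23 N.

H_x ≈ 254 N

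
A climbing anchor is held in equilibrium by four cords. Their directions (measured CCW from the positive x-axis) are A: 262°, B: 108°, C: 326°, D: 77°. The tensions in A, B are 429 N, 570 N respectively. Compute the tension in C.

T_C ≈ 274 N

Resolve: ΣF_x = 429 cos 262° + 570 cos 108° + T_C cos 326° + T_D cos 77° = 0.
        ΣF_y = 429 sin 262° + 570 sin 108° + T_C sin 326° + T_D sin 77° = 0.
The known terms sum to (-235.8, 117.3) N, so 0.8290 T_C + 0.2250 T_D = 235.8 and -0.5592 T_C + 0.9744 T_D = -117.3.
Solving simultaneously: T_C = 274.4 N, T_D = 37.12 N.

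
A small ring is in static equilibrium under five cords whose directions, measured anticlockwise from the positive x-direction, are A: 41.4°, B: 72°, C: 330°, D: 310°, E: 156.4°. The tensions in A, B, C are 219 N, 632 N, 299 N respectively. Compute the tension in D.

T_D ≈ 1790 N

Resolve: ΣF_x = 219 cos 41.4° + 632 cos 72° + 299 cos 330° + T_D cos 310° + T_E cos 156.4° = 0.
        ΣF_y = 219 sin 41.4° + 632 sin 72° + 299 sin 330° + T_D sin 310° + T_E sin 156.4° = 0.
The known terms sum to (618.5, 596.4) N, so 0.6428 T_D − 0.9164 T_E = -618.5 and -0.7660 T_D + 0.4003 T_E = -596.4.
Solving simultaneously: T_D = 1786 N, T_E = 1928 N.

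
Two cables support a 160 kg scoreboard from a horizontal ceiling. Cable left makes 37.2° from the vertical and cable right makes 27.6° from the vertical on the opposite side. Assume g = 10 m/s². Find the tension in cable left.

T_left ≈ 819 N

Angles from the horizontal: cable left is 90° − 37.2° = 52.8°, cable right is 90° − 27.6° = 62.4°.
Weight W = 160 × 10 = 1600 N acts straight down.
Horizontal: T_left cos 52.8° = T_right cos 62.4°  →  T_right = 1.305 T_left.
Vertical: T_left sin 52.8° + T_right sin 62.4° = 1600.
Substituting the horizontal relation into the vertical equation gives 1.953 T_left = 1600, so T_left = 819.2 N.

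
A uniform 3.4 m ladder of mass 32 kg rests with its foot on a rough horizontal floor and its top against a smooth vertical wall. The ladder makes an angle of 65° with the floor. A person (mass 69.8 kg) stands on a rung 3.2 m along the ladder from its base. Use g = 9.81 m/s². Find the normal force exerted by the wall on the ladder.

N_wall ≈ 374 N

Torques about the foot: N_wall · 3.4 sin 65° = 32×9.81×1.7 cos 65° + 69.8×9.81×3.2 cos 65° → N_wall = 373.71 N.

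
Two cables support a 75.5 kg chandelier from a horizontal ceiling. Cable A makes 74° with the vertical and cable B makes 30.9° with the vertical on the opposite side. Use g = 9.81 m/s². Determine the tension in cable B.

T_B ≈ 737 N

Angles from the horizontal: cable A is 90° − 74° = 16°, cable B is 90° − 30.9° = 59.1°.
Weight W = 75.5 × 9.81 = 740.7 N acts straight down.
Horizontal: T_A cos 16° = T_B cos 59.1°  →  T_A = 0.5342 T_B.
Vertical: T_A sin 16° + T_B sin 59.1° = 740.7.
Substituting the horizontal relation into the vertical equation gives 1.005 T_B = 740.7, so T_B = 736.7 N.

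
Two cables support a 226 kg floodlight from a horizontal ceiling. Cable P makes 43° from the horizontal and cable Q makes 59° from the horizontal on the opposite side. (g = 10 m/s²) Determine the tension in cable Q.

T_Q ≈ 1690 N

Weight W = 226 × 10 = 2260 N acts straight down.
Horizontal: T_P cos 43° = T_Q cos 59°  →  T_P = 0.7042 T_Q.
Vertical: T_P sin 43° + T_Q sin 59° = 2260.
Substituting the horizontal relation into the vertical equation gives 1.337 T_Q = 2260, so T_Q = 1690 N.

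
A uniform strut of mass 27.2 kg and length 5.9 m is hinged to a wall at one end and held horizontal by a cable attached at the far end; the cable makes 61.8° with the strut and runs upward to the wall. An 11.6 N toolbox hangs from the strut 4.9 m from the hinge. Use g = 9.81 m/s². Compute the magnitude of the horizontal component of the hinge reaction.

H_x ≈ 76.7 N

Take torques about the hinge: T sin 61.8° · 5.9 = 27.2×9.81×2.95 + 11.6×4.9 = 843.99 N·m.
So T = 843.99 / (0.8813 × 5.9) = 162.32 N.
ΣF_x = 0: H_x = T cos 61.8° = 76.703 N.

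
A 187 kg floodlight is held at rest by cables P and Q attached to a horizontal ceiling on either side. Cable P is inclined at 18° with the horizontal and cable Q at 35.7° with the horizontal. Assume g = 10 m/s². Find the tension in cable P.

T_P ≈ 1880 N

Weight W = 187 × 10 = 1870 N acts straight down.
Horizontal: T_P cos 18° = T_Q cos 35.7°  →  T_Q = 1.171 T_P.
Vertical: T_P sin 18° + T_Q sin 35.7° = 1870.
Substituting the horizontal relation into the vertical equation gives 0.9924 T_P = 1870, so T_P = 1884 N.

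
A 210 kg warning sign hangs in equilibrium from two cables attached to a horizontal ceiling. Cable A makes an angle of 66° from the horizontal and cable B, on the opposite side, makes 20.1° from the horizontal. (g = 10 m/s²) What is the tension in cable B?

T_B ≈ 856 N

Weight W = 210 × 10 = 2100 N acts straight down.
Horizontal: T_A cos 66° = T_B cos 20.1°  →  T_A = 2.309 T_B.
Vertical: T_A sin 66° + T_B sin 20.1° = 2100.
Substituting the horizontal relation into the vertical equation gives 2.453 T_B = 2100, so T_B = 856.1 N.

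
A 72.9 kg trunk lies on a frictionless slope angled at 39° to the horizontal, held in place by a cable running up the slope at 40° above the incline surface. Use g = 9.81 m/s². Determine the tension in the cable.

Take axes along and perpendicular to the incline. Weight components: W sin 39° = 450.1 N down-slope, W cos 39° = 555.8 N into the surface.
Along incline: T cos 40° = W sin 39° → T = 587.5 N.
Perpendicular: N = W cos 39° − T sin 40° = 178.1 N.

T ≈ 588 N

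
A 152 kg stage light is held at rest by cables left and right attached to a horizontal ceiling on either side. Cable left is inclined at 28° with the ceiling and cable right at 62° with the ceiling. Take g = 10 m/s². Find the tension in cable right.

T_right ≈ 1340 N

Weight W = 152 × 10 = 1520 N acts straight down.
Horizontal: T_left cos 28° = T_right cos 62°  →  T_left = 0.5317 T_right.
Vertical: T_left sin 28° + T_right sin 62° = 1520.
Substituting the horizontal relation into the vertical equation gives 1.133 T_right = 1520, so T_right = 1342 N.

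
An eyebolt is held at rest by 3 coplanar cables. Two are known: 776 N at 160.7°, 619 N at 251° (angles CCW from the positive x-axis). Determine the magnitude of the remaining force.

F ≈ 990 N

Sum the known components: ΣF_x = -933.9 N, ΣF_y = -328.8 N.
For equilibrium the remaining force must supply (−ΣF_x, −ΣF_y) = (933.9, 328.8) N.
Magnitude = √((933.9)² + (328.8)²) = 990.1 N; direction = atan2(328.8, 933.9) = 19.4°.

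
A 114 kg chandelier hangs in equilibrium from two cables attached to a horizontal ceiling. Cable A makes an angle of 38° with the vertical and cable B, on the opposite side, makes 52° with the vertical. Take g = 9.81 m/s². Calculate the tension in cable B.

Angles from the horizontal: cable A is 90° − 38° = 52°, cable B is 90° − 52° = 38°.
Weight W = 114 × 9.81 = 1118 N acts straight down.
Horizontal: T_A cos 52° = T_B cos 38°  →  T_A = 1.28 T_B.
Vertical: T_A sin 52° + T_B sin 38° = 1118.
Substituting the horizontal relation into the vertical equation gives 1.624 T_B = 1118, so T_B = 688.5 N.

T_B ≈ 689 N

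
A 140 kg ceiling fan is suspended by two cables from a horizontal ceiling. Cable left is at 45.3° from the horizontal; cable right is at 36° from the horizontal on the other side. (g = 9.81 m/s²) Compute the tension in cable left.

T_left ≈ 1120 N

Weight W = 140 × 9.81 = 1373 N acts straight down.
Horizontal: T_left cos 45.3° = T_right cos 36°  →  T_right = 0.8694 T_left.
Vertical: T_left sin 45.3° + T_right sin 36° = 1373.
Substituting the horizontal relation into the vertical equation gives 1.222 T_left = 1373, so T_left = 1124 N.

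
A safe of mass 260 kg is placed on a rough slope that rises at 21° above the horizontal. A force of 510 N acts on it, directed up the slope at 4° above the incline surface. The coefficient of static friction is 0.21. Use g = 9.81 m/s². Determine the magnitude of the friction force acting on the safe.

Axes along / perpendicular to the incline. W sin 21° = 914.1 N down-slope; W cos 21° = 2381 N into the surface.
Perpendicular: N = W cos 21° − P sin 4° = 2381 − 35.58 = 2346 N.
Along incline: P cos 4° + f = W sin 21° (friction acts up-slope) → f = 914.1 − 508.8 = 405.3 N.
|f| = 405.3 N ≤ μN = 492.6 N, so the safe is indeed static.

f ≈ 405 N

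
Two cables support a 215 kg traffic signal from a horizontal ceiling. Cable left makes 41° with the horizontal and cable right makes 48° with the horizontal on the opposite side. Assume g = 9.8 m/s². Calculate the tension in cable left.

Weight W = 215 × 9.8 = 2107 N acts straight down.
Horizontal: T_left cos 41° = T_right cos 48°  →  T_right = 1.128 T_left.
Vertical: T_left sin 41° + T_right sin 48° = 2107.
Substituting the horizontal relation into the vertical equation gives 1.494 T_left = 2107, so T_left = 1410 N.

T_left ≈ 1410 N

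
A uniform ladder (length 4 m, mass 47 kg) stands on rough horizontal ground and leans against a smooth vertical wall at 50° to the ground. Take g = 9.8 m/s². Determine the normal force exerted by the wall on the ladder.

Torques about the foot: N_wall · 4 sin 50° = 47×9.8×2 cos 50° → N_wall = 193.24 N.

N_wall ≈ 193 N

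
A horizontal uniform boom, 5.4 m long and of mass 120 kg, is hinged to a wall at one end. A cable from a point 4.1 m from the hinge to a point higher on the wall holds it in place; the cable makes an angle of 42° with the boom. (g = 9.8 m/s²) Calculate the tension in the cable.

T ≈ 1160 N

Take torques about the hinge: T sin 42° · 4.1 = 120×9.8×2.7 = 3175.2 N·m.
So T = 3175.2 / (0.6691 × 4.1) = 1157.4 N.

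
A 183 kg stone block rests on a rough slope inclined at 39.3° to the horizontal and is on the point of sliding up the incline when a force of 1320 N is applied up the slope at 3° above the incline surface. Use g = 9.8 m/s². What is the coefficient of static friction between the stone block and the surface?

On the verge of sliding up the incline, friction is at its maximum μN and acts down the slope.
Perpendicular to incline: N = W cos 39.3° − P sin 3° = 1388 − 69.08 = 1319 N.
Along incline: P cos 3° − μN = W sin 39.3° → μ = −(W sin 39.3° − P cos 3°) / N = 0.1382.

μ ≈ 0.138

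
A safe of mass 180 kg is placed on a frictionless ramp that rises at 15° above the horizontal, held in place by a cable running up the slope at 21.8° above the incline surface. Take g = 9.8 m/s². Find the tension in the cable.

Take axes along and perpendicular to the incline. Weight components: W sin 15° = 456.6 N down-slope, W cos 15° = 1704 N into the surface.
Along incline: T cos 21.8° = W sin 15° → T = 491.7 N.
Perpendicular: N = W cos 15° − T sin 21.8° = 1521 N.

T ≈ 492 N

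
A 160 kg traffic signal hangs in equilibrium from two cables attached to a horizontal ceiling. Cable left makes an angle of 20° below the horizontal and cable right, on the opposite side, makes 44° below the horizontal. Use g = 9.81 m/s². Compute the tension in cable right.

Weight W = 160 × 9.81 = 1570 N acts straight down.
Horizontal: T_left cos 20° = T_right cos 44°  →  T_left = 0.7655 T_right.
Vertical: T_left sin 20° + T_right sin 44° = 1570.
Substituting the horizontal relation into the vertical equation gives 0.9565 T_right = 1570, so T_right = 1641 N.

T_right ≈ 1640 N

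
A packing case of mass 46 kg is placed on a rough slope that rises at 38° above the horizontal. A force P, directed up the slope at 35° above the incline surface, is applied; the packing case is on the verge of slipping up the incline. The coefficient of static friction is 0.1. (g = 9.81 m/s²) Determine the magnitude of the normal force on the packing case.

On the verge of sliding up the incline, friction equals μN and acts down the slope.
Perpendicular: N + P sin 35° = W cos 38° = 355.6 N.
Along incline: P cos 35° = W sin 38° + μN  with W sin 38° = 277.8 N.
Solving the pair for P and N: P = 357.5 N, N = 150.5 N (and f = μN = 15.05 N).

N ≈ 151 N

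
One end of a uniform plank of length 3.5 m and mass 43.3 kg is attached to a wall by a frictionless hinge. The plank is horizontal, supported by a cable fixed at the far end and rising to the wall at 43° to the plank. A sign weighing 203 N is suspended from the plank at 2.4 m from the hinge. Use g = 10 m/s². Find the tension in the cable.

T ≈ 522 N

Take torques about the hinge: T sin 43° · 3.5 = 43.3×10×1.75 + 203×2.4 = 1245 N·m.
So T = 1245 / (0.6820 × 3.5) = 521.56 N.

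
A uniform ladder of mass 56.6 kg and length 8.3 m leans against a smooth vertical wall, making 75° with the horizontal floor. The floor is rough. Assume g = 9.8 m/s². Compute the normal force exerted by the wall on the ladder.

N_wall ≈ 74.3 N

Torques about the foot: N_wall · 8.3 sin 75° = 56.6×9.8×4.15 cos 75° → N_wall = 74.313 N.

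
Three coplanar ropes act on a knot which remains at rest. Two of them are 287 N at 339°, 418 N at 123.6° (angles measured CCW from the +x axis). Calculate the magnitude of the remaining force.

Sum the known components: ΣF_x = 36.62 N, ΣF_y = 245.3 N.
For equilibrium the remaining force must supply (−ΣF_x, −ΣF_y) = (-36.62, -245.3) N.
Magnitude = √((-36.62)² + (-245.3)²) = 248 N; direction = atan2(-245.3, -36.62) = 261.5°.

F ≈ 248 N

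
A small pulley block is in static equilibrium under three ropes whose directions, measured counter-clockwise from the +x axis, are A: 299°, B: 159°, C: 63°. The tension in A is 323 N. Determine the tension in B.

T_B ≈ 269 N

Resolve: ΣF_x = 323 cos 299° + T_B cos 159° + T_C cos 63° = 0.
        ΣF_y = 323 sin 299° + T_B sin 159° + T_C sin 63° = 0.
The known terms sum to (156.6, -282.5) N, so -0.9336 T_B + 0.4540 T_C = -156.6 and 0.3584 T_B + 0.8910 T_C = 282.5.
Solving simultaneously: T_B = 269.3 N, T_C = 208.8 N.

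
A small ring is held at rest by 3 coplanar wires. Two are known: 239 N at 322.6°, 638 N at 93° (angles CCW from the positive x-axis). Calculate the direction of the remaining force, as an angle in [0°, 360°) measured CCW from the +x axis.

Sum the known components: ΣF_x = 156.5 N, ΣF_y = 492 N.
For equilibrium the remaining force must supply (−ΣF_x, −ΣF_y) = (-156.5, -492) N.
Magnitude = √((-156.5)² + (-492)²) = 516.2 N; direction = atan2(-492, -156.5) = 252.4°.

θ ≈ 252°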